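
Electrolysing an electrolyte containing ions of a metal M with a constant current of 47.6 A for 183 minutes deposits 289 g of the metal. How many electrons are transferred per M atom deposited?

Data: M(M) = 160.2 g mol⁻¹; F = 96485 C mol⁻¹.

3

Q = I·t = 47.60 A × 10980 s = 522600 C, so n(e⁻) = 522600/96485 = 5.417 mol.
n(M) deposited = 289 / 160.2 = 1.804 mol.
Electrons per atom = n(e⁻)/n(M) = 5.417 / 1.804 = 3.00 ≈ 3, so the ion is M³⁺.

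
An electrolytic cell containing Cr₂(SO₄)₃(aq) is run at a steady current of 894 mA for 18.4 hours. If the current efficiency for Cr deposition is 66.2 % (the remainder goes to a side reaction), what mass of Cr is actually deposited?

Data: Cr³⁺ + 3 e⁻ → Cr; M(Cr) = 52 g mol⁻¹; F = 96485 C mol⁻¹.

Q = I·t = 0.8940 × 66240 = 59220 C.
n(e⁻) = 59220/96485 = 0.6138 mol; theoretically n(Cr) = 0.6138/3 = 0.2046 mol, m_theo = 10.64 g.
At 66.2 % efficiency, m_actual = 0.662 × 10.64 = 7.04 g.

7.04 g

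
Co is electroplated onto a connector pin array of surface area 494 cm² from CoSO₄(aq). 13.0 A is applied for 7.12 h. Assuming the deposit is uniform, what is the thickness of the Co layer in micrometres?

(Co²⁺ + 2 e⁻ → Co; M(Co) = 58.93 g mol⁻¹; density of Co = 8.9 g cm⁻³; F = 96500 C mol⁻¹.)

Q = I·t = 13.00 × 25632 = 333200 C; n(e⁻) = 3.453 mol.
n(Co) = n(e⁻)/2 = 1.727 mol, so m = 1.727 × 58.93 = 101.7 g.
Volume = m/ρ = 101.7 / 8.9 = 11.43 cm³.
Thickness = V/A = 11.43 / 494 = 0.0231 cm = 231 μm.

231 μm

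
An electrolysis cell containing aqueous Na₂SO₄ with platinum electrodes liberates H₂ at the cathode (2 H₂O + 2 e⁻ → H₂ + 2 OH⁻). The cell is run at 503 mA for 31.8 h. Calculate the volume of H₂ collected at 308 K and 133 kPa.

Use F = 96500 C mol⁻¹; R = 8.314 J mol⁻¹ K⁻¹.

Q = I·t = 0.5030 A × 114480 s = 57580 C.
n(e⁻) = Q/F = 57580 / 96500 = 0.5967 mol.
2 electrons are transferred per H₂ molecule, so n(H₂) = 0.5967 / 2 = 0.2984 mol.
V = nRT/P = (0.2984 × 8.314 × 308) / (133 × 10³ Pa) = 0.00574 m³ = 5.74 L.

5.74 L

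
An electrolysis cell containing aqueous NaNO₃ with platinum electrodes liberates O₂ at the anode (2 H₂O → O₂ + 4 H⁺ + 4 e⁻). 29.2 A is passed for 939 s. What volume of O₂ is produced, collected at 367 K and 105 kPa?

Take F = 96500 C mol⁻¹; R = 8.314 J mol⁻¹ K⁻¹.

Q = I·t = 29.20 A × 939.00 s = 27420 C.
n(e⁻) = Q/F = 27420 / 96500 = 0.2841 mol.
4 electrons are transferred per O₂ molecule, so n(O₂) = 0.2841 / 4 = 0.07103 mol.
V = nRT/P = (0.07103 × 8.314 × 367) / (105 × 10³ Pa) = 0.00206 m³ = 2.06 L.

2.06 L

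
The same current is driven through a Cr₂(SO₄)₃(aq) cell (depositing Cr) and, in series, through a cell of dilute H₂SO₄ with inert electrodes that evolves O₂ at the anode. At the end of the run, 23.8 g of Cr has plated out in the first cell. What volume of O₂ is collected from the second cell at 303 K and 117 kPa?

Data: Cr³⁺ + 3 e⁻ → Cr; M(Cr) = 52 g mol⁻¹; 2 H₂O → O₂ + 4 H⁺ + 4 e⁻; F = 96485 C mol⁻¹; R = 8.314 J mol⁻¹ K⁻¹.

7.39 L

n(Cr) = 23.8 / 52 = 0.4577 mol, so n(e⁻) = 3 × 0.4577 = 1.373 mol.
The cells are in series, so the same 1.373 mol of electrons passes through the second cell.
2 H₂O → O₂ + 4 H⁺ + 4 e⁻ — 4 mol e⁻ per mol O₂, so n(O₂) = 1.373/4 = 0.3433 mol.
V = nRT/P = (0.3433 × 8.314 × 303) / (117 × 10³) = 0.00739 m³ = 7.39 L.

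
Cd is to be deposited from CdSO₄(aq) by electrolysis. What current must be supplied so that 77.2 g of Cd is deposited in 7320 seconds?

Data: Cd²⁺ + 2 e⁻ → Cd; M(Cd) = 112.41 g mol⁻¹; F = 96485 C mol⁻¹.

n(Cd) = 77.2 / 112.41 = 0.6868 mol.
n(e⁻) = 2 × 0.6868 = 1.374 mol.
Q = n(e⁻)·F = 1.374 × 96485 = 132500 C.
I = Q/t = 132500 / 7320.0 s = 18.1 A.

18.1 A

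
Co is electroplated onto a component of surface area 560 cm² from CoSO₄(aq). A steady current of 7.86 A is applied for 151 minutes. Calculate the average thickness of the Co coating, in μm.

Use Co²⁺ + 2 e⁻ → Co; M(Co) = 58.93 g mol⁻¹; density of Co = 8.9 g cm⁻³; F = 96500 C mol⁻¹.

43.6 μm

Q = I·t = 7.860 × 9060.0 = 71210 C; n(e⁻) = 0.7379 mol.
n(Co) = n(e⁻)/2 = 0.3690 mol, so m = 0.3690 × 58.93 = 21.74 g.
Volume = m/ρ = 21.74 / 8.9 = 2.443 cm³.
Thickness = V/A = 2.443 / 560 = 0.00436 cm = 43.6 μm.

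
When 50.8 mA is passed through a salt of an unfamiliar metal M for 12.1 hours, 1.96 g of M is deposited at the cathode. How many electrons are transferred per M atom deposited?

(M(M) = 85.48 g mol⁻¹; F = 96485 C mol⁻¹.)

Q = I·t = 0.05080 A × 43560 s = 2213 C, so n(e⁻) = 2213/96485 = 0.02293 mol.
n(M) deposited = 1.96 / 85.48 = 0.02293 mol.
Electrons per atom = n(e⁻)/n(M) = 0.02293 / 0.02293 = 1.00 ≈ 1, so the ion is M⁺.

1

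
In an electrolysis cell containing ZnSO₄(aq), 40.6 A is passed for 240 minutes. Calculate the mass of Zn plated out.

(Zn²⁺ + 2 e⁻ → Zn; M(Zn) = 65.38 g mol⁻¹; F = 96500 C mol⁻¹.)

Q = I·t = 40.60 A × 14400 s = 584600 C.
n(e⁻) = Q/F = 584600 / 96500 = 6.058 mol.
Zn²⁺ + 2 e⁻ → Zn, so n(Zn) = n(e⁻)/2 = 3.029 mol.
m = n·M = 3.029 × 65.38 = 198 g.

198 g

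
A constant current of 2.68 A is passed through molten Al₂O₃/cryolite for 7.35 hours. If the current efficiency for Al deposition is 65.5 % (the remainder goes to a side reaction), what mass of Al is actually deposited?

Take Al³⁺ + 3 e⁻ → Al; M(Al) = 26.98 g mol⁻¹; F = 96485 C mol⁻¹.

Q = I·t = 2.680 × 26460 = 70910 C.
n(e⁻) = 70910/96485 = 0.7350 mol; theoretically n(Al) = 0.7350/3 = 0.2450 mol, m_theo = 6.610 g.
At 65.5 % efficiency, m_actual = 0.655 × 6.610 = 4.33 g.

4.33 g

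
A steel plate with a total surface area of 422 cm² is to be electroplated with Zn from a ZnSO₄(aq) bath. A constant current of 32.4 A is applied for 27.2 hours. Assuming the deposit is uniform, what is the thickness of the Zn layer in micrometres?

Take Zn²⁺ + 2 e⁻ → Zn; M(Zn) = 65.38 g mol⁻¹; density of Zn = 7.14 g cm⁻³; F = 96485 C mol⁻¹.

Q = I·t = 32.40 × 97920 = 3173000 C; n(e⁻) = 32.88 mol.
n(Zn) = n(e⁻)/2 = 16.44 mol, so m = 16.44 × 65.38 = 1075 g.
Volume = m/ρ = 1075 / 7.14 = 150.5 cm³.
Thickness = V/A = 150.5 / 422 = 0.357 cm = 3570 μm.

3570 μm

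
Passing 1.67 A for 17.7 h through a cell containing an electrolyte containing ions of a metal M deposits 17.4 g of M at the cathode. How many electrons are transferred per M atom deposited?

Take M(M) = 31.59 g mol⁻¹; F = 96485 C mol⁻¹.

2

Q = I·t = 1.670 A × 63720 s = 106400 C, so n(e⁻) = 106400/96485 = 1.103 mol.
n(M) deposited = 17.4 / 31.59 = 0.5508 mol.
Electrons per atom = n(e⁻)/n(M) = 1.103 / 0.5508 = 2.00 ≈ 2, so the ion is M²⁺.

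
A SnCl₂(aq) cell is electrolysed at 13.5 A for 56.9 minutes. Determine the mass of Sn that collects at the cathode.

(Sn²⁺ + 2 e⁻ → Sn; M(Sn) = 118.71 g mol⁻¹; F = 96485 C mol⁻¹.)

28.4 g

Q = I·t = 13.50 A × 3414.0 s = 46090 C.
n(e⁻) = Q/F = 46090 / 96485 = 0.4777 mol.
Sn²⁺ + 2 e⁻ → Sn, so n(Sn) = n(e⁻)/2 = 0.2388 mol.
m = n·M = 0.2388 × 118.71 = 28.4 g.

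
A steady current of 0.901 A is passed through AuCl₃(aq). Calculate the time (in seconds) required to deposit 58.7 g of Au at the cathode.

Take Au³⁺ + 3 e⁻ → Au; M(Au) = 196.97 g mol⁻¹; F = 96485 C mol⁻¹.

n(Au) = m/M = 58.7 / 196.97 = 0.2980 mol.
Each Au atom requires 3 electrons, so n(e⁻) = 3 × 0.2980 = 0.8940 mol.
Q = n(e⁻)·F = 0.8940 × 96485 = 86260 C.
t = Q/I = 86260 / 0.9010 A = 95740 s.

95700 s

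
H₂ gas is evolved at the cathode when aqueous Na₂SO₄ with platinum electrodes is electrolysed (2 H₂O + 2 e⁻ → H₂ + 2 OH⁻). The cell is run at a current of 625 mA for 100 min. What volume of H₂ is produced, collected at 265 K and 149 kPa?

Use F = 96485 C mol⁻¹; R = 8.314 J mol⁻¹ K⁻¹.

Q = I·t = 0.6250 A × 6000.0 s = 3750 C.
n(e⁻) = Q/F = 3750 / 96485 = 0.03887 mol.
2 electrons are transferred per H₂ molecule, so n(H₂) = 0.03887 / 2 = 0.01943 mol.
V = nRT/P = (0.01943 × 8.314 × 265) / (149 × 10³ Pa) = 2.87 × 10⁻⁴ m³ = 0.287 L.

0.287 L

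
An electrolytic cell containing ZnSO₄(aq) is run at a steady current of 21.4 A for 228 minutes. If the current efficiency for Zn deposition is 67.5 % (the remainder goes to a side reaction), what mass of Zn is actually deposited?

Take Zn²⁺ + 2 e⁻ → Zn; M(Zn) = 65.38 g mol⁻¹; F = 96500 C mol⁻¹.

66.9 g

Q = I·t = 21.40 × 13680 = 292800 C.
n(e⁻) = 292800/96500 = 3.034 mol; theoretically n(Zn) = 3.034/2 = 1.517 mol, m_theo = 99.17 g.
At 67.5 % efficiency, m_actual = 0.675 × 99.17 = 66.9 g.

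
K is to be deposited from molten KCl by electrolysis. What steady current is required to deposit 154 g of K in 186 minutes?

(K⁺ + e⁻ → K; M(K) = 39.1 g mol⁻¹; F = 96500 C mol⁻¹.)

n(K) = 154 / 39.1 = 3.939 mol.
n(e⁻) = 1 × 3.939 = 3.939 mol.
Q = n(e⁻)·F = 3.939 × 96500 = 380100 C.
I = Q/t = 380100 / 11160 s = 34.1 A.

34.1 A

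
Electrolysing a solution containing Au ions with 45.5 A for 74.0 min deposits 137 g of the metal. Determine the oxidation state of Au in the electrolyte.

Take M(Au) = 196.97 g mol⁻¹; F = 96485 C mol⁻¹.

+3

Q = I·t = 45.50 A × 4440.0 s = 202000 C, so n(e⁻) = 202000/96485 = 2.094 mol.
n(Au) deposited = 137 / 196.97 = 0.6955 mol.
Electrons per atom = n(e⁻)/n(Au) = 2.094 / 0.6955 = 3.01 ≈ 3, so the ion is Au³⁺.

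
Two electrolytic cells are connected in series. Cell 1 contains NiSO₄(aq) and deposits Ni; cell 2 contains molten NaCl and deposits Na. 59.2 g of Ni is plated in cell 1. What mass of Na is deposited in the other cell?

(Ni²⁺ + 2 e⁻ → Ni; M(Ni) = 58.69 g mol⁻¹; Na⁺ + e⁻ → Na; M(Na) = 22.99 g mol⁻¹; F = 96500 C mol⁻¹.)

46.4 g

n(Ni) = 59.2 / 58.69 = 1.009 mol.
Since Ni²⁺ + 2 e⁻ → Ni, n(e⁻) passed = 2 × 1.009 = 2.017 mol.
Cells in series carry the same charge, so the same 2.017 mol of electrons passes through cell 2.
Na⁺ + e⁻ → Na, so n(Na) = 2.017 / 1 = 2.017 mol.
m(Na) = 2.017 × 22.99 = 46.4 g.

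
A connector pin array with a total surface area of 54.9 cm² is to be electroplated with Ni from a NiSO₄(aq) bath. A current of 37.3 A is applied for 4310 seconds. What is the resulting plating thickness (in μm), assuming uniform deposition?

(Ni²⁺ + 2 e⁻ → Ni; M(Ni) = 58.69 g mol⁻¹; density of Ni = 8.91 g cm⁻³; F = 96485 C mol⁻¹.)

Q = I·t = 37.30 × 4310.0 = 160800 C; n(e⁻) = 1.666 mol.
n(Ni) = n(e⁻)/2 = 0.8331 mol, so m = 0.8331 × 58.69 = 48.89 g.
Volume = m/ρ = 48.89 / 8.91 = 5.488 cm³.
Thickness = V/A = 5.488 / 54.9 = 0.100 cm = 1000 μm.

1000 μm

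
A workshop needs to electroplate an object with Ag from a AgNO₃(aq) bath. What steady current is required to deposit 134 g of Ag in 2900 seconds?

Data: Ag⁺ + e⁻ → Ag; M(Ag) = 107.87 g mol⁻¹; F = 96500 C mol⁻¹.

41.3 A

n(Ag) = 134 / 107.87 = 1.242 mol.
n(e⁻) = 1 × 1.242 = 1.242 mol.
Q = n(e⁻)·F = 1.242 × 96500 = 119900 C.
I = Q/t = 119900 / 2900.0 s = 41.3 A.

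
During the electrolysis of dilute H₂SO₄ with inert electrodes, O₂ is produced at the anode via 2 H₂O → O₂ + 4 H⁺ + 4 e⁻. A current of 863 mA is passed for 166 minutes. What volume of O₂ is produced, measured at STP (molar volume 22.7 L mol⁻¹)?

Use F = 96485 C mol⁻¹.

0.506 L

Q = I·t = 0.8630 A × 9960.0 s = 8595 C.
n(e⁻) = Q/F = 8595 / 96485 = 0.08909 mol.
4 electrons are transferred per O₂ molecule, so n(O₂) = 0.08909 / 4 = 0.02227 mol.
V = n × V_m = 0.02227 × 22.7 = 0.506 L.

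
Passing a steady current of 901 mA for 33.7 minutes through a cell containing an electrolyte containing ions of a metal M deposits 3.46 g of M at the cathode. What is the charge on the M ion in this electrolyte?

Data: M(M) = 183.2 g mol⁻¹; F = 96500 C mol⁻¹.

+1

Q = I·t = 0.9010 A × 2022.0 s = 1822 C, so n(e⁻) = 1822/96500 = 0.01888 mol.
n(M) deposited = 3.46 / 183.2 = 0.01889 mol.
Electrons per atom = n(e⁻)/n(M) = 0.01888 / 0.01889 = 1.00 ≈ 1, so the ion is M⁺.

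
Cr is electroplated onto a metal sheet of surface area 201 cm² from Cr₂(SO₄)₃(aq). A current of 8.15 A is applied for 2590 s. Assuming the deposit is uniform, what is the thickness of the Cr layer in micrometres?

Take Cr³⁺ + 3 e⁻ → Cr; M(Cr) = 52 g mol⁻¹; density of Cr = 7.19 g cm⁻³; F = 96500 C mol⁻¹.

Q = I·t = 8.150 × 2590.0 = 21110 C; n(e⁻) = 0.2187 mol.
n(Cr) = n(e⁻)/3 = 0.07291 mol, so m = 0.07291 × 52 = 3.792 g.
Volume = m/ρ = 3.792 / 7.19 = 0.5273 cm³.
Thickness = V/A = 0.5273 / 201 = 0.00262 cm = 26.2 μm.

26.2 μm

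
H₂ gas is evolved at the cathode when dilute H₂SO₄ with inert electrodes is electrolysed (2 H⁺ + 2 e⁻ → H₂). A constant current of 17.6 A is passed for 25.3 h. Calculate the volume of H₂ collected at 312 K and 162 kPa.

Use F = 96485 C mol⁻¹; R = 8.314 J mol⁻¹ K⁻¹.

133 L

Q = I·t = 17.60 A × 91080 s = 1603000 C.
n(e⁻) = Q/F = 1603000 / 96485 = 16.61 mol.
2 electrons are transferred per H₂ molecule, so n(H₂) = 16.61 / 2 = 8.307 mol.
V = nRT/P = (8.307 × 8.314 × 312) / (162 × 10³ Pa) = 0.133 m³ = 133 L.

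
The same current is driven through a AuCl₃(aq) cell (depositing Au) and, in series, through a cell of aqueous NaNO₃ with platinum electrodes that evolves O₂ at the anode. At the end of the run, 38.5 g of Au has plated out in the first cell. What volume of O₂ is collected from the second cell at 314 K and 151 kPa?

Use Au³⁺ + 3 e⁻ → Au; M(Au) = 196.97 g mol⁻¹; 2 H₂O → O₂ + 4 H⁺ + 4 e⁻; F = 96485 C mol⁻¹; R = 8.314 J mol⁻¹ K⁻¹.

2.53 L

n(Au) = 38.5 / 196.97 = 0.1955 mol, so n(e⁻) = 3 × 0.1955 = 0.5864 mol.
The cells are in series, so the same 0.5864 mol of electrons passes through the second cell.
2 H₂O → O₂ + 4 H⁺ + 4 e⁻ — 4 mol e⁻ per mol O₂, so n(O₂) = 0.5864/4 = 0.1466 mol.
V = nRT/P = (0.1466 × 8.314 × 314) / (151 × 10³) = 0.00253 m³ = 2.53 L.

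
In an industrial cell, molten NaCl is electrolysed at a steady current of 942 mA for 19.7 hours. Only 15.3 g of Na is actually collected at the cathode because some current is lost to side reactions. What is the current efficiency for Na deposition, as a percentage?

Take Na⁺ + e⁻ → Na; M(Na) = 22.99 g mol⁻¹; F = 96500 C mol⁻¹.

96.1 %

Q = I·t = 0.9420 × 70920 = 66810 C; n(e⁻) = 66810/96500 = 0.6923 mol.
Theoretical n(Na) = n(e⁻)/1 = 0.6923 mol, i.e. m_theo = 0.6923 × 22.99 = 15.92 g.
Efficiency = m_actual / m_theo = 15.3 / 15.92 = 96.1 %.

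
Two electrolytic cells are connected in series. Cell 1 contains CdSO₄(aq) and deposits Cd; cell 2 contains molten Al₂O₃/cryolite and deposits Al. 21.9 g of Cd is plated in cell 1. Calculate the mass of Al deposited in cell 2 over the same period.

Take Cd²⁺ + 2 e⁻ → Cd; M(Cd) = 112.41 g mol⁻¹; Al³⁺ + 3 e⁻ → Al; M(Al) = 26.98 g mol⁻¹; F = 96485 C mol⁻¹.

n(Cd) = 21.9 / 112.41 = 0.1948 mol.
Since Cd²⁺ + 2 e⁻ → Cd, n(e⁻) passed = 2 × 0.1948 = 0.3896 mol.
Cells in series carry the same charge, so the same 0.3896 mol of electrons passes through cell 2.
Al³⁺ + 3 e⁻ → Al, so n(Al) = 0.3896 / 3 = 0.1299 mol.
m(Al) = 0.1299 × 26.98 = 3.50 g.

3.50 g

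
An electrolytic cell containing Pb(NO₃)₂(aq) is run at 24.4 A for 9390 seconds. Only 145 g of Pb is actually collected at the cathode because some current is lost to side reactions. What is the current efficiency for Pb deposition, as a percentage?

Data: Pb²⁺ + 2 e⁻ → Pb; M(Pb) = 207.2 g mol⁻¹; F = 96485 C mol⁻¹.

58.9 %

Q = I·t = 24.40 × 9390.0 = 229100 C; n(e⁻) = 229100/96485 = 2.375 mol.
Theoretical n(Pb) = n(e⁻)/2 = 1.187 mol, i.e. m_theo = 1.187 × 207.2 = 246.0 g.
Efficiency = m_actual / m_theo = 145 / 246.0 = 58.9 %.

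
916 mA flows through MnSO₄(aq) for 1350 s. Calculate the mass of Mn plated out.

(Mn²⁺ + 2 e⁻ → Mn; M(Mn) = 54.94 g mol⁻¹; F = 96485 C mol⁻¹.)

Q = I·t = 0.9160 A × 1350.0 s = 1237 C.
n(e⁻) = Q/F = 1237 / 96485 = 0.01282 mol.
Mn²⁺ + 2 e⁻ → Mn, so n(Mn) = n(e⁻)/2 = 0.006408 mol.
m = n·M = 0.006408 × 54.94 = 0.352 g.

0.352 g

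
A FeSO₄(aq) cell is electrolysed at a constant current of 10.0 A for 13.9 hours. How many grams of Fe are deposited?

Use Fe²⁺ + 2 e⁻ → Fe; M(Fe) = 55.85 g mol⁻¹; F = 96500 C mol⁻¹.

145 g

Q = I·t = 10.00 A × 50040 s = 500400 C.
n(e⁻) = Q/F = 500400 / 96500 = 5.185 mol.
Fe²⁺ + 2 e⁻ → Fe, so n(Fe) = n(e⁻)/2 = 2.593 mol.
m = n·M = 2.593 × 55.85 = 145 g.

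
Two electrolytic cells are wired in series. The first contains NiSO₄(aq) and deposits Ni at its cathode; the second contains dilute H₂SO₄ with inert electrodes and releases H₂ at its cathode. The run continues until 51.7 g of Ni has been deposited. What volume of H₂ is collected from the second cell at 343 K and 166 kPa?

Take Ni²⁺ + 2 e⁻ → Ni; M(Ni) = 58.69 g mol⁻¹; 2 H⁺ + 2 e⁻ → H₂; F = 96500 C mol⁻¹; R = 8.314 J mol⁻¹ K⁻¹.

n(Ni) = 51.7 / 58.69 = 0.8809 mol, so n(e⁻) = 2 × 0.8809 = 1.762 mol.
The cells are in series, so the same 1.762 mol of electrons passes through the second cell.
2 H⁺ + 2 e⁻ → H₂ — 2 mol e⁻ per mol H₂, so n(H₂) = 1.762/2 = 0.8809 mol.
V = nRT/P = (0.8809 × 8.314 × 343) / (166 × 10³) = 0.0151 m³ = 15.1 L.

15.1 L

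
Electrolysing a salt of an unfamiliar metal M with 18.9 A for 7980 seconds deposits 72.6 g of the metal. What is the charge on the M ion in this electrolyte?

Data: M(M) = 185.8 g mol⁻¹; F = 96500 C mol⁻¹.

Q = I·t = 18.90 A × 7980.0 s = 150800 C, so n(e⁻) = 150800/96500 = 1.563 mol.
n(M) deposited = 72.6 / 185.8 = 0.3907 mol.
Electrons per atom = n(e⁻)/n(M) = 1.563 / 0.3907 = 4.00 ≈ 4, so the ion is M⁴⁺.

+4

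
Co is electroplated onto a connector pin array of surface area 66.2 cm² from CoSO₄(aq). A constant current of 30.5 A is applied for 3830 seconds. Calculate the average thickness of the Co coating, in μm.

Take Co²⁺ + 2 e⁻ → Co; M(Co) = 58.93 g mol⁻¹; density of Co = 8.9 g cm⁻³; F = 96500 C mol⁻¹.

Q = I·t = 30.50 × 3830.0 = 116800 C; n(e⁻) = 1.211 mol.
n(Co) = n(e⁻)/2 = 0.6053 mol, so m = 0.6053 × 58.93 = 35.67 g.
Volume = m/ρ = 35.67 / 8.9 = 4.008 cm³.
Thickness = V/A = 4.008 / 66.2 = 0.0605 cm = 605 μm.

605 μm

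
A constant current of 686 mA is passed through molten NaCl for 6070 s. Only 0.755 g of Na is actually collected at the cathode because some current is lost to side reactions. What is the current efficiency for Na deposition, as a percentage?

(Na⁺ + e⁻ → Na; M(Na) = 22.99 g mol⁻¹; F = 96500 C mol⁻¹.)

76.1 %

Q = I·t = 0.6860 × 6070.0 = 4164 C; n(e⁻) = 4164/96500 = 0.04315 mol.
Theoretical n(Na) = n(e⁻)/1 = 0.04315 mol, i.e. m_theo = 0.04315 × 22.99 = 0.9920 g.
Efficiency = m_actual / m_theo = 0.755 / 0.9920 = 76.1 %.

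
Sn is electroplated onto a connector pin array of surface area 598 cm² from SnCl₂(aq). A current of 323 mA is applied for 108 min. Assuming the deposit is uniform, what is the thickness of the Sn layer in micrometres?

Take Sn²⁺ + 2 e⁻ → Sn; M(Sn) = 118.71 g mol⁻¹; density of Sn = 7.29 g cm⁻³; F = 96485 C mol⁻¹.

Q = I·t = 0.3230 × 6480.0 = 2093 C; n(e⁻) = 0.02169 mol.
n(Sn) = n(e⁻)/2 = 0.01085 mol, so m = 0.01085 × 118.71 = 1.288 g.
Volume = m/ρ = 1.288 / 7.29 = 0.1766 cm³.
Thickness = V/A = 0.1766 / 598 = 2.95 × 10⁻⁴ cm = 2.95 μm.

2.95 μm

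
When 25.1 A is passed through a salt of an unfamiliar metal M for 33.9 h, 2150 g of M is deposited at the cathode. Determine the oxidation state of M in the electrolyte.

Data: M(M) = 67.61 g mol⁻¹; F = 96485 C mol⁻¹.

+1

Q = I·t = 25.10 A × 122040 s = 3063000 C, so n(e⁻) = 3063000/96485 = 31.75 mol.
n(M) deposited = 2150 / 67.61 = 31.80 mol.
Electrons per atom = n(e⁻)/n(M) = 31.75 / 31.80 = 0.998 ≈ 1, so the ion is M⁺.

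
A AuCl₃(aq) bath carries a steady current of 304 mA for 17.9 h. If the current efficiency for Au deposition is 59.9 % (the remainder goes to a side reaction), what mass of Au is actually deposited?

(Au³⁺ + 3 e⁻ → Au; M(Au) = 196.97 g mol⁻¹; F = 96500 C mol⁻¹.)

7.98 g

Q = I·t = 0.3040 × 64440 = 19590 C.
n(e⁻) = 19590/96500 = 0.2030 mol; theoretically n(Au) = 0.2030/3 = 0.06767 mol, m_theo = 13.33 g.
At 59.9 % efficiency, m_actual = 0.599 × 13.33 = 7.98 g.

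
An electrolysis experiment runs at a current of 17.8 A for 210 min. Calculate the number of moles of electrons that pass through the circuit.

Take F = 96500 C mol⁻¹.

2.32 mol

Q = I·t = 17.80 A × 12600 s = 224300 C.
n(e⁻) = Q/F = 224300 / 96500 = 2.32 mol.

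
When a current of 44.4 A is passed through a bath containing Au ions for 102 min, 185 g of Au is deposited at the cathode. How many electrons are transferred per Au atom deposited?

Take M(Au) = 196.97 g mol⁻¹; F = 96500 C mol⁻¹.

Q = I·t = 44.40 A × 6120.0 s = 271700 C, so n(e⁻) = 271700/96500 = 2.816 mol.
n(Au) deposited = 185 / 196.97 = 0.9392 mol.
Electrons per atom = n(e⁻)/n(Au) = 2.816 / 0.9392 = 3.00 ≈ 3, so the ion is Au³⁺.

3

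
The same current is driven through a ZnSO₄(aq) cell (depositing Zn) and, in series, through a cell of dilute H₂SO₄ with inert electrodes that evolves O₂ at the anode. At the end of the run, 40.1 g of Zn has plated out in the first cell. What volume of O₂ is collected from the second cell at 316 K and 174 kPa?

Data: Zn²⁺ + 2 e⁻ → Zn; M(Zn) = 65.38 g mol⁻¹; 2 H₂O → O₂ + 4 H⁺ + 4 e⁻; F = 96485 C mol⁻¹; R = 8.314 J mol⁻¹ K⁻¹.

4.63 L

n(Zn) = 40.1 / 65.38 = 0.6133 mol, so n(e⁻) = 2 × 0.6133 = 1.227 mol.
The cells are in series, so the same 1.227 mol of electrons passes through the second cell.
2 H₂O → O₂ + 4 H⁺ + 4 e⁻ — 4 mol e⁻ per mol O₂, so n(O₂) = 1.227/4 = 0.3067 mol.
V = nRT/P = (0.3067 × 8.314 × 316) / (174 × 10³) = 0.00463 m³ = 4.63 L.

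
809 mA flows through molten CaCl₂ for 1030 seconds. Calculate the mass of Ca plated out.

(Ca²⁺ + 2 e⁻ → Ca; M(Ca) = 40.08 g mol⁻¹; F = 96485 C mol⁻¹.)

Q = I·t = 0.8090 A × 1030.0 s = 833.3 C.
n(e⁻) = Q/F = 833.3 / 96485 = 0.008636 mol.
Ca²⁺ + 2 e⁻ → Ca, so n(Ca) = n(e⁻)/2 = 0.004318 mol.
m = n·M = 0.004318 × 40.08 = 0.173 g.

0.173 g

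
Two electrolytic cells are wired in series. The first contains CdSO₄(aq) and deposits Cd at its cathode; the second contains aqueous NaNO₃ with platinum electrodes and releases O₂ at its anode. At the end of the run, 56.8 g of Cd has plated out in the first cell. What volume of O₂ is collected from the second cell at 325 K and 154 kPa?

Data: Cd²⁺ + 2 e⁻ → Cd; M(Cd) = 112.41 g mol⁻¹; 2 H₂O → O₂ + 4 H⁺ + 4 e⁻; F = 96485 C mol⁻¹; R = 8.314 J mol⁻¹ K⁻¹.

n(Cd) = 56.8 / 112.41 = 0.5053 mol, so n(e⁻) = 2 × 0.5053 = 1.011 mol.
The cells are in series, so the same 1.011 mol of electrons passes through the second cell.
2 H₂O → O₂ + 4 H⁺ + 4 e⁻ — 4 mol e⁻ per mol O₂, so n(O₂) = 1.011/4 = 0.2526 mol.
V = nRT/P = (0.2526 × 8.314 × 325) / (154 × 10³) = 0.00443 m³ = 4.43 L.

4.43 L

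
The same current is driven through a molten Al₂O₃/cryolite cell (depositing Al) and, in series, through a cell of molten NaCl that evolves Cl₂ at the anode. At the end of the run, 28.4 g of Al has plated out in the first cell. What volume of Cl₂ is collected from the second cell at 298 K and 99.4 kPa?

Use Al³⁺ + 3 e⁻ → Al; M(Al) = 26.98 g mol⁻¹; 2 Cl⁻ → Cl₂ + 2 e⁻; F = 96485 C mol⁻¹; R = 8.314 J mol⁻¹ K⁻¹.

39.4 L

n(Al) = 28.4 / 26.98 = 1.053 mol, so n(e⁻) = 3 × 1.053 = 3.158 mol.
The cells are in series, so the same 3.158 mol of electrons passes through the second cell.
2 Cl⁻ → Cl₂ + 2 e⁻ — 2 mol e⁻ per mol Cl₂, so n(Cl₂) = 3.158/2 = 1.579 mol.
V = nRT/P = (1.579 × 8.314 × 298) / (99.4 × 10³) = 0.0394 m³ = 39.4 L.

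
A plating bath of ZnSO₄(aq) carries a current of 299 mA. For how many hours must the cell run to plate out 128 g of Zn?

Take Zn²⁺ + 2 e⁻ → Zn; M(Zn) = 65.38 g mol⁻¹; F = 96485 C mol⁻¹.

n(Zn) = m/M = 128 / 65.38 = 1.958 mol.
Each Zn atom requires 2 electrons, so n(e⁻) = 2 × 1.958 = 3.916 mol.
Q = n(e⁻)·F = 3.916 × 96485 = 377800 C.
t = Q/I = 377800 / 0.2990 A = 1264000 s = 351 h.

351 h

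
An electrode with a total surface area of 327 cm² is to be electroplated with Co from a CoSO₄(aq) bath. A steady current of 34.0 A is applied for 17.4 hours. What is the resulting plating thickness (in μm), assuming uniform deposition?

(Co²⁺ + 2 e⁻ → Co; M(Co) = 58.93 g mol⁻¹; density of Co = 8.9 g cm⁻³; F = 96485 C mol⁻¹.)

Q = I·t = 34.00 × 62640 = 2130000 C; n(e⁻) = 22.07 mol.
n(Co) = n(e⁻)/2 = 11.04 mol, so m = 11.04 × 58.93 = 650.4 g.
Volume = m/ρ = 650.4 / 8.9 = 73.08 cm³.
Thickness = V/A = 73.08 / 327 = 0.223 cm = 2230 μm.

2230 μm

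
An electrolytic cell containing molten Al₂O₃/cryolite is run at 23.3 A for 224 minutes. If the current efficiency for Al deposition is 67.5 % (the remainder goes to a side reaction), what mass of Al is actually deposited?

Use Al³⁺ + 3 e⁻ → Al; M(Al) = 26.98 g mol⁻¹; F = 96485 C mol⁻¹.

19.7 g

Q = I·t = 23.30 × 13440 = 313200 C.
n(e⁻) = 313200/96485 = 3.246 mol; theoretically n(Al) = 3.246/3 = 1.082 mol, m_theo = 29.19 g.
At 67.5 % efficiency, m_actual = 0.675 × 29.19 = 19.7 g.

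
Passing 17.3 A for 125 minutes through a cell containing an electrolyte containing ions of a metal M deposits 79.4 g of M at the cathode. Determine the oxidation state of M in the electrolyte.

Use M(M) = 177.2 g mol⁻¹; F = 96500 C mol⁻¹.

+3

Q = I·t = 17.30 A × 7500.0 s = 129800 C, so n(e⁻) = 129800/96500 = 1.345 mol.
n(M) deposited = 79.4 / 177.2 = 0.4481 mol.
Electrons per atom = n(e⁻)/n(M) = 1.345 / 0.4481 = 3.00 ≈ 3, so the ion is M³⁺.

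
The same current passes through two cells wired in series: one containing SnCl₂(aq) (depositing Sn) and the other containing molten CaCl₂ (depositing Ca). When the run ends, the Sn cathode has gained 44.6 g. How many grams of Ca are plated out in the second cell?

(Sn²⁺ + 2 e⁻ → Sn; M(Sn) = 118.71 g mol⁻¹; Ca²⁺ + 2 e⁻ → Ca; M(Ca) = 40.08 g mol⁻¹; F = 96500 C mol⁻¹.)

15.1 g

n(Sn) = 44.6 / 118.71 = 0.3757 mol.
Since Sn²⁺ + 2 e⁻ → Sn, n(e⁻) passed = 2 × 0.3757 = 0.7514 mol.
Cells in series carry the same charge, so the same 0.7514 mol of electrons passes through cell 2.
Ca²⁺ + 2 e⁻ → Ca, so n(Ca) = 0.7514 / 2 = 0.3757 mol.
m(Ca) = 0.3757 × 40.08 = 15.1 g.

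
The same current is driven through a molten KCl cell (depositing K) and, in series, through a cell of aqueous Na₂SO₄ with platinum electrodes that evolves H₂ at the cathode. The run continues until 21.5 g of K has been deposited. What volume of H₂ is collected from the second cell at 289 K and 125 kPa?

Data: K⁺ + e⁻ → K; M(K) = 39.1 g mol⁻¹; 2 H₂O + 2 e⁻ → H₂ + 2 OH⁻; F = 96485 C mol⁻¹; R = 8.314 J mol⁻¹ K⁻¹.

n(K) = 21.5 / 39.1 = 0.5499 mol, so n(e⁻) = 1 × 0.5499 = 0.5499 mol.
The cells are in series, so the same 0.5499 mol of electrons passes through the second cell.
2 H₂O + 2 e⁻ → H₂ + 2 OH⁻ — 2 mol e⁻ per mol H₂, so n(H₂) = 0.5499/2 = 0.2749 mol.
V = nRT/P = (0.2749 × 8.314 × 289) / (125 × 10³) = 0.00528 m³ = 5.28 L.

5.28 L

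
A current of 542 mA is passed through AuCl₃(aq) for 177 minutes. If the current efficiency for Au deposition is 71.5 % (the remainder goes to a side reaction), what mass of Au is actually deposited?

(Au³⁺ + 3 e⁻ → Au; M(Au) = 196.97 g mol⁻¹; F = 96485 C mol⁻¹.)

Q = I·t = 0.5420 × 10620 = 5756 C.
n(e⁻) = 5756/96485 = 0.05966 mol; theoretically n(Au) = 0.05966/3 = 0.01989 mol, m_theo = 3.917 g.
At 71.5 % efficiency, m_actual = 0.715 × 3.917 = 2.80 g.

2.80 g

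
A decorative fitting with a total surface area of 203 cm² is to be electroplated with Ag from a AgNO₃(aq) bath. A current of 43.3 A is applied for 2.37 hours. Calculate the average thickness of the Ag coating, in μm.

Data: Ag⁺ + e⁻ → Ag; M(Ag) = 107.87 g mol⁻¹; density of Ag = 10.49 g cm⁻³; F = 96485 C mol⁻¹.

1940 μm

Q = I·t = 43.30 × 8532.0 = 369400 C; n(e⁻) = 3.829 mol.
n(Ag) = n(e⁻)/1 = 3.829 mol, so m = 3.829 × 107.87 = 413.0 g.
Volume = m/ρ = 413.0 / 10.49 = 39.37 cm³.
Thickness = V/A = 39.37 / 203 = 0.194 cm = 1940 μm.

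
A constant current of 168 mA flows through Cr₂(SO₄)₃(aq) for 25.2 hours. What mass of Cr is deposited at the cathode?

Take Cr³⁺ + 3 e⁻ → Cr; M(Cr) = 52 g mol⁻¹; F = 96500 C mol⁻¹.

Q = I·t = 0.1680 A × 90720 s = 15240 C.
n(e⁻) = Q/F = 15240 / 96500 = 0.1579 mol.
Cr³⁺ + 3 e⁻ → Cr, so n(Cr) = n(e⁻)/3 = 0.05265 mol.
m = n·M = 0.05265 × 52 = 2.74 g.

2.74 g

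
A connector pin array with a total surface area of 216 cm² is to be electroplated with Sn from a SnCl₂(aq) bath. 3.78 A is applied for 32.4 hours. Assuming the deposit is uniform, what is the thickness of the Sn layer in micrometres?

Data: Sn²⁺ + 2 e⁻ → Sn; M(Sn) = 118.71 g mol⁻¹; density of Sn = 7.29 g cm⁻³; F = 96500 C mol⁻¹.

1720 μm

Q = I·t = 3.780 × 116640 = 440900 C; n(e⁻) = 4.569 mol.
n(Sn) = n(e⁻)/2 = 2.284 mol, so m = 2.284 × 118.71 = 271.2 g.
Volume = m/ρ = 271.2 / 7.29 = 37.20 cm³.
Thickness = V/A = 37.20 / 216 = 0.172 cm = 1720 μm.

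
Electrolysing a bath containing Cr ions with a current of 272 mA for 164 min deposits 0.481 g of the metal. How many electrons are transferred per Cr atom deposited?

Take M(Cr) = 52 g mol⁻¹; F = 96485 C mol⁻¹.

Q = I·t = 0.2720 A × 9840.0 s = 2676 C, so n(e⁻) = 2676/96485 = 0.02774 mol.
n(Cr) deposited = 0.481 / 52 = 0.009250 mol.
Electrons per atom = n(e⁻)/n(Cr) = 0.02774 / 0.009250 = 3.00 ≈ 3, so the ion is Cr³⁺.

3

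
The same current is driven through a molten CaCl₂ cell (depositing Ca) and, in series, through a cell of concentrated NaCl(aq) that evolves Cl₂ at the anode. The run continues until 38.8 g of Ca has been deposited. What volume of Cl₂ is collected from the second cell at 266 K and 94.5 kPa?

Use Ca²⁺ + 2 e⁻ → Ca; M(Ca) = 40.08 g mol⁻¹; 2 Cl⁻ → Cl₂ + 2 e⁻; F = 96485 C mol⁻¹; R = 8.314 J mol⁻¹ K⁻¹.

n(Ca) = 38.8 / 40.08 = 0.9681 mol, so n(e⁻) = 2 × 0.9681 = 1.936 mol.
The cells are in series, so the same 1.936 mol of electrons passes through the second cell.
2 Cl⁻ → Cl₂ + 2 e⁻ — 2 mol e⁻ per mol Cl₂, so n(Cl₂) = 1.936/2 = 0.9681 mol.
V = nRT/P = (0.9681 × 8.314 × 266) / (94.5 × 10³) = 0.0227 m³ = 22.7 L.

22.7 L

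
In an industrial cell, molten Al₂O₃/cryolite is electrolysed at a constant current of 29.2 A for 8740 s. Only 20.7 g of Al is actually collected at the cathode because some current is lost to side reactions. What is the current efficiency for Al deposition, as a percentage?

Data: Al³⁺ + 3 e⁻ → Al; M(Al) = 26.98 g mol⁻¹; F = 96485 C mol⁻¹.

Q = I·t = 29.20 × 8740.0 = 255200 C; n(e⁻) = 255200/96485 = 2.645 mol.
Theoretical n(Al) = n(e⁻)/3 = 0.8817 mol, i.e. m_theo = 0.8817 × 26.98 = 23.79 g.
Efficiency = m_actual / m_theo = 20.7 / 23.79 = 87.0 %.

87.0 %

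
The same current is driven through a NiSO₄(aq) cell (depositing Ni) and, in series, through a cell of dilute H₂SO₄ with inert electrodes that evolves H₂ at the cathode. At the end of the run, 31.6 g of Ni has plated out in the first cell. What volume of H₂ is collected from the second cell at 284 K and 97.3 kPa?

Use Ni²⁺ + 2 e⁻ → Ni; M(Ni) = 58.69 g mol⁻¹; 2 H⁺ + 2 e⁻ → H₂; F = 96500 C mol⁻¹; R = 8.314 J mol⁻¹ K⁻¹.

n(Ni) = 31.6 / 58.69 = 0.5384 mol, so n(e⁻) = 2 × 0.5384 = 1.077 mol.
The cells are in series, so the same 1.077 mol of electrons passes through the second cell.
2 H⁺ + 2 e⁻ → H₂ — 2 mol e⁻ per mol H₂, so n(H₂) = 1.077/2 = 0.5384 mol.
V = nRT/P = (0.5384 × 8.314 × 284) / (97.3 × 10³) = 0.0131 m³ = 13.1 L.

13.1 L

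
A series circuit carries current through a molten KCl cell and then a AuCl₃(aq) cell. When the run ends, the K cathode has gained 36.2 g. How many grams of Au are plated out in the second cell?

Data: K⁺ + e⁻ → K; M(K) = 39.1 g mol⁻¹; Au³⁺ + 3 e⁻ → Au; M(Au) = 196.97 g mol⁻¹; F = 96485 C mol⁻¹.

n(K) = 36.2 / 39.1 = 0.9258 mol.
Since K⁺ + e⁻ → K, n(e⁻) passed = 1 × 0.9258 = 0.9258 mol.
Cells in series carry the same charge, so the same 0.9258 mol of electrons passes through cell 2.
Au³⁺ + 3 e⁻ → Au, so n(Au) = 0.9258 / 3 = 0.3086 mol.
m(Au) = 0.3086 × 196.97 = 60.8 g.

60.8 g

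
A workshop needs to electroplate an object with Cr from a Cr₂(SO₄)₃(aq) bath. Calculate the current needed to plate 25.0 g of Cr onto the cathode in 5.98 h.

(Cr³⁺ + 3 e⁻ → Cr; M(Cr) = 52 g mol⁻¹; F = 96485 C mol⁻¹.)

6.46 A

n(Cr) = 25.0 / 52 = 0.4808 mol.
n(e⁻) = 3 × 0.4808 = 1.442 mol.
Q = n(e⁻)·F = 1.442 × 96485 = 139200 C.
I = Q/t = 139200 / 21528 s = 6.46 A.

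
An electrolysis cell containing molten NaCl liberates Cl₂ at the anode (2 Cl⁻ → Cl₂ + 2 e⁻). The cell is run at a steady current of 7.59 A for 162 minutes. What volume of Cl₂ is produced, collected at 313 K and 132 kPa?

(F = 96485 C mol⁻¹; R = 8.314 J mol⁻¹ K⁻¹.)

7.54 L

Q = I·t = 7.590 A × 9720.0 s = 73770 C.
n(e⁻) = Q/F = 73770 / 96485 = 0.7646 mol.
2 electrons are transferred per Cl₂ molecule, so n(Cl₂) = 0.7646 / 2 = 0.3823 mol.
V = nRT/P = (0.3823 × 8.314 × 313) / (132 × 10³ Pa) = 0.00754 m³ = 7.54 L.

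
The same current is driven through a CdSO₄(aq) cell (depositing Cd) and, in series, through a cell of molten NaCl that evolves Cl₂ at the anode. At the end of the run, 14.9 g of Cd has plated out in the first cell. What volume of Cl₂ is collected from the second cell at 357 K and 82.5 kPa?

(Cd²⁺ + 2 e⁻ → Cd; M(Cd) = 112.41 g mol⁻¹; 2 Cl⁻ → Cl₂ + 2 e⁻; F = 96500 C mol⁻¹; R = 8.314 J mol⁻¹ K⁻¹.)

n(Cd) = 14.9 / 112.41 = 0.1326 mol, so n(e⁻) = 2 × 0.1326 = 0.2651 mol.
The cells are in series, so the same 0.2651 mol of electrons passes through the second cell.
2 Cl⁻ → Cl₂ + 2 e⁻ — 2 mol e⁻ per mol Cl₂, so n(Cl₂) = 0.2651/2 = 0.1326 mol.
V = nRT/P = (0.1326 × 8.314 × 357) / (82.5 × 10³) = 0.00477 m³ = 4.77 L.

4.77 L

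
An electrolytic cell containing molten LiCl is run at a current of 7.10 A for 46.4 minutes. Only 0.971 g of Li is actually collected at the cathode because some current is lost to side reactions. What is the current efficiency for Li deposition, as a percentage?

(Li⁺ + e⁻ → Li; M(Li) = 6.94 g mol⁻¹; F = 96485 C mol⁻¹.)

68.3 %

Q = I·t = 7.100 × 2784.0 = 19770 C; n(e⁻) = 19770/96485 = 0.2049 mol.
Theoretical n(Li) = n(e⁻)/1 = 0.2049 mol, i.e. m_theo = 0.2049 × 6.94 = 1.422 g.
Efficiency = m_actual / m_theo = 0.971 / 1.422 = 68.3 %.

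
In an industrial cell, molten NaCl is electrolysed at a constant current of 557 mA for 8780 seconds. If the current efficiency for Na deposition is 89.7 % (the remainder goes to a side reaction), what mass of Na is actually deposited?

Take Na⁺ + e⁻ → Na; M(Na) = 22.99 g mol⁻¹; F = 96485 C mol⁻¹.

1.05 g

Q = I·t = 0.5570 × 8780.0 = 4890 C.
n(e⁻) = 4890/96485 = 0.05069 mol; theoretically n(Na) = 0.05069/1 = 0.05069 mol, m_theo = 1.165 g.
At 89.7 % efficiency, m_actual = 0.897 × 1.165 = 1.05 g.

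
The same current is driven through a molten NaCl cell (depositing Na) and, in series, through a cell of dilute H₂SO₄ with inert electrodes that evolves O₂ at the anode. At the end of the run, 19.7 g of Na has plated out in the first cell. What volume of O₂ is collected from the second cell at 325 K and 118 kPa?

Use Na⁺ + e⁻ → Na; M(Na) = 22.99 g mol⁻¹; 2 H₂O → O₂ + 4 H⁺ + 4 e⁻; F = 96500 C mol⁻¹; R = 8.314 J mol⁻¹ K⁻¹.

n(Na) = 19.7 / 22.99 = 0.8569 mol, so n(e⁻) = 1 × 0.8569 = 0.8569 mol.
The cells are in series, so the same 0.8569 mol of electrons passes through the second cell.
2 H₂O → O₂ + 4 H⁺ + 4 e⁻ — 4 mol e⁻ per mol O₂, so n(O₂) = 0.8569/4 = 0.2142 mol.
V = nRT/P = (0.2142 × 8.314 × 325) / (118 × 10³) = 0.00491 m³ = 4.91 L.

4.91 L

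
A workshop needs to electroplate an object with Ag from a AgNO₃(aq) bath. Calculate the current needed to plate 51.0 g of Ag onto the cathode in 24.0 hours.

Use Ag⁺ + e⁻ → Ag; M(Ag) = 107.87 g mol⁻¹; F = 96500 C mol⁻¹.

0.528 A

n(Ag) = 51.0 / 107.87 = 0.4728 mol.
n(e⁻) = 1 × 0.4728 = 0.4728 mol.
Q = n(e⁻)·F = 0.4728 × 96500 = 45620 C.
I = Q/t = 45620 / 86400 s = 0.528 A.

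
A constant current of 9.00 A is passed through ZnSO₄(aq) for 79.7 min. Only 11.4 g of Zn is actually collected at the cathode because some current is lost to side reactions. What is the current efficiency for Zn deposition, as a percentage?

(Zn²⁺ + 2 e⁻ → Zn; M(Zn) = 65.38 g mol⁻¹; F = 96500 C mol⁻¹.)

78.2 %

Q = I·t = 9.000 × 4782.0 = 43040 C; n(e⁻) = 43040/96500 = 0.4460 mol.
Theoretical n(Zn) = n(e⁻)/2 = 0.2230 mol, i.e. m_theo = 0.2230 × 65.38 = 14.58 g.
Efficiency = m_actual / m_theo = 11.4 / 14.58 = 78.2 %.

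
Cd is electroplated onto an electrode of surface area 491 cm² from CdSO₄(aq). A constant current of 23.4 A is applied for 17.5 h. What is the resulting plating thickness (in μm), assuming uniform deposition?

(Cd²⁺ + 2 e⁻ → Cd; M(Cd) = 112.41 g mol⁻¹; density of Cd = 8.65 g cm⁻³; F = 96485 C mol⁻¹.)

Q = I·t = 23.40 × 63000 = 1474000 C; n(e⁻) = 15.28 mol.
n(Cd) = n(e⁻)/2 = 7.640 mol, so m = 7.640 × 112.41 = 858.8 g.
Volume = m/ρ = 858.8 / 8.65 = 99.28 cm³.
Thickness = V/A = 99.28 / 491 = 0.202 cm = 2020 μm.

2020 μm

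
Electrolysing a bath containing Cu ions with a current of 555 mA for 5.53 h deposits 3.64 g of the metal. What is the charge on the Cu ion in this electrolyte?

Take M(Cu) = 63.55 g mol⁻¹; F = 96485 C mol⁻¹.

Q = I·t = 0.5550 A × 19908 s = 11050 C, so n(e⁻) = 11050/96485 = 0.1145 mol.
n(Cu) deposited = 3.64 / 63.55 = 0.05728 mol.
Electrons per atom = n(e⁻)/n(Cu) = 0.1145 / 0.05728 = 2.00 ≈ 2, so the ion is Cu²⁺.

+2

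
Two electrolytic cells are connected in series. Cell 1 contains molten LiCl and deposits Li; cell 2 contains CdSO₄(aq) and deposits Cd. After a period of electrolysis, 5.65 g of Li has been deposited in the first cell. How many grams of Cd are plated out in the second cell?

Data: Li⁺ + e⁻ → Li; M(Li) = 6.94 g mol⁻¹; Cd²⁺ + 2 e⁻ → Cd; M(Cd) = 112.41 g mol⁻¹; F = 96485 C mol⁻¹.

45.8 g

n(Li) = 5.65 / 6.94 = 0.8141 mol.
Since Li⁺ + e⁻ → Li, n(e⁻) passed = 1 × 0.8141 = 0.8141 mol.
Cells in series carry the same charge, so the same 0.8141 mol of electrons passes through cell 2.
Cd²⁺ + 2 e⁻ → Cd, so n(Cd) = 0.8141 / 2 = 0.4071 mol.
m(Cd) = 0.4071 × 112.41 = 45.8 g.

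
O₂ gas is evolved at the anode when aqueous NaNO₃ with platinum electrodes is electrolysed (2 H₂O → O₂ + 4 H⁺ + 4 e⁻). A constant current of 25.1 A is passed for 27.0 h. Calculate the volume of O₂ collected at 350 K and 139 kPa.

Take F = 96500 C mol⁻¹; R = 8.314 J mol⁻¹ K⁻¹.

Q = I·t = 25.10 A × 97200 s = 2440000 C.
n(e⁻) = Q/F = 2440000 / 96500 = 25.28 mol.
4 electrons are transferred per O₂ molecule, so n(O₂) = 25.28 / 4 = 6.321 mol.
V = nRT/P = (6.321 × 8.314 × 350) / (139 × 10³ Pa) = 0.132 m³ = 132 L.

132 L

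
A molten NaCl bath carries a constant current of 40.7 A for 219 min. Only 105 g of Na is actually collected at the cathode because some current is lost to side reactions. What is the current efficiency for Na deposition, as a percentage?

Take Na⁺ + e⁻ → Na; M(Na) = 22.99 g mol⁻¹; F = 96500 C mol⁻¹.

Q = I·t = 40.70 × 13140 = 534800 C; n(e⁻) = 534800/96500 = 5.542 mol.
Theoretical n(Na) = n(e⁻)/1 = 5.542 mol, i.e. m_theo = 5.542 × 22.99 = 127.4 g.
Efficiency = m_actual / m_theo = 105 / 127.4 = 82.4 %.

82.4 %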